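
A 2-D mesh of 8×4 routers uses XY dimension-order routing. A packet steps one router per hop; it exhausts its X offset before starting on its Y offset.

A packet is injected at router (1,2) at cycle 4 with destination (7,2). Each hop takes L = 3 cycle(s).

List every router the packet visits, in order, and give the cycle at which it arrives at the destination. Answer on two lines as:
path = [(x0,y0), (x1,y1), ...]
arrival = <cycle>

hop 0: (1,2) @ cyc 4
hop 1: (2,2) @ cyc 7  [E]
hop 2: (3,2) @ cyc 10  [E]
hop 3: (4,2) @ cyc 13  [E]
hop 4: (5,2) @ cyc 16  [E]
hop 5: (6,2) @ cyc 19  [E]
hop 6: (7,2) @ cyc 22  [E]

path = [(1,2), (2,2), (3,2), (4,2), (5,2), (6,2), (7,2)]
arrival = 22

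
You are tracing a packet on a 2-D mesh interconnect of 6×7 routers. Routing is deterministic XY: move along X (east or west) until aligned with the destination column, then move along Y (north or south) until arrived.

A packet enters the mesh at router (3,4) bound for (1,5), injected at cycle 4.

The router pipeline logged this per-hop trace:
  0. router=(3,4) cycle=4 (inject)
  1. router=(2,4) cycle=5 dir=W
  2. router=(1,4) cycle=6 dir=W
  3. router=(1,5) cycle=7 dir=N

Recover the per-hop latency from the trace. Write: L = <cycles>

Between hops 0 and 1 the cycle counter advances 5 − 4 = 1.
Per-hop latency L = Δcyc = 1.

L = 1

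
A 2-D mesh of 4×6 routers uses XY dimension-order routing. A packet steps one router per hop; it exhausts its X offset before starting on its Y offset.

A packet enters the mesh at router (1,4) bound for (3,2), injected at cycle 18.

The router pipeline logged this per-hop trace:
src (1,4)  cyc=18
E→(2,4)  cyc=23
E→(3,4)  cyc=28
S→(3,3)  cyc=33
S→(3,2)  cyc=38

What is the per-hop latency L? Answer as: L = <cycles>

L = 5

Δcyc across hop 0→1: 23 − 18 = 5.
One hop costs L cycles, so L = 5.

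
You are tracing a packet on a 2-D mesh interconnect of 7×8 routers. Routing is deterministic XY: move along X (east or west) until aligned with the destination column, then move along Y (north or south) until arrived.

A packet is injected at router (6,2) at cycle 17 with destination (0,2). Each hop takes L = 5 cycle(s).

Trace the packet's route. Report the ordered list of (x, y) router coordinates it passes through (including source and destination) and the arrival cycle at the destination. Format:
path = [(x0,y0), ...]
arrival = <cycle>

path = [(6,2), (5,2), (4,2), (3,2), (2,2), (1,2), (0,2)]
arrival = 47

hop 0: (6,2) @ cyc 17
hop 1: (5,2) @ cyc 22  [W]
hop 2: (4,2) @ cyc 27  [W]
hop 3: (3,2) @ cyc 32  [W]
hop 4: (2,2) @ cyc 37  [W]
hop 5: (1,2) @ cyc 42  [W]
hop 6: (0,2) @ cyc 47  [W]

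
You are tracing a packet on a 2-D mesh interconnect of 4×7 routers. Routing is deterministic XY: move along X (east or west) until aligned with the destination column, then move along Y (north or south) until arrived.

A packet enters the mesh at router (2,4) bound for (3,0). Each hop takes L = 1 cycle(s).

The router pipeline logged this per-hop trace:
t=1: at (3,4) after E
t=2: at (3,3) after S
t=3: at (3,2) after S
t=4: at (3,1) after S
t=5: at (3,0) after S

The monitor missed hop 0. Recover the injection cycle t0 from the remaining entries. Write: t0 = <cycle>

t0 = 0

The first recorded entry is hop 1 at cycle 1.
Subtract one hop: t0 = 1 − 1 = 0.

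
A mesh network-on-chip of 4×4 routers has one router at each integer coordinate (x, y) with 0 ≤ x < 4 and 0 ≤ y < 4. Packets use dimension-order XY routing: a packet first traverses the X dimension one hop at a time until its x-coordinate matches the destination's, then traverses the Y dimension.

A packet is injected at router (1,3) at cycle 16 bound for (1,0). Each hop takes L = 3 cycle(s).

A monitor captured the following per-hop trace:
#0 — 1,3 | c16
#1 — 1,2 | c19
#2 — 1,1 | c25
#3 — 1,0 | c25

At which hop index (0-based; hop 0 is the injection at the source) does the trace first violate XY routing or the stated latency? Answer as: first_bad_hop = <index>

first_bad_hop = 2

check 1→ d=(0,-1) cyc+3: ok
check 2→ d=(0,-1) cyc+6: BAD: Δcyc=6≠L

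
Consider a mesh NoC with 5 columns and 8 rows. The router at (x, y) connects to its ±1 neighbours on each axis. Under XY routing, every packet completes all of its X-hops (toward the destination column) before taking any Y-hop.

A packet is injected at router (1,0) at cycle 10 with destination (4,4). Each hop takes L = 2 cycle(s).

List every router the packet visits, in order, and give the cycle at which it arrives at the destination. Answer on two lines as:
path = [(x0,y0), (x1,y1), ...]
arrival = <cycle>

path = [(1,0), (2,0), (3,0), (4,0), (4,1), (4,2), (4,3), (4,4)]
arrival = 24

hop 0: (1,0) @ cyc 10
hop 1: (2,0) @ cyc 12  [E]
hop 2: (3,0) @ cyc 14  [E]
hop 3: (4,0) @ cyc 16  [E]
hop 4: (4,1) @ cyc 18  [N]
hop 5: (4,2) @ cyc 20  [N]
hop 6: (4,3) @ cyc 22  [N]
hop 7: (4,4) @ cyc 24  [N]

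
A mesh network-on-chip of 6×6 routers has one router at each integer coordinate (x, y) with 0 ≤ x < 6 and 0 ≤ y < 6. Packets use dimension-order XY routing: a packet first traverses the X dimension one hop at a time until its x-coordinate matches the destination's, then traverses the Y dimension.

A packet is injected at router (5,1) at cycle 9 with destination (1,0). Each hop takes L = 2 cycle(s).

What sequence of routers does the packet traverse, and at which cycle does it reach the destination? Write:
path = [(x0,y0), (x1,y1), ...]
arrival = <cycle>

path = [(5,1), (4,1), (3,1), (2,1), (1,1), (1,0)]
arrival = 19

hop 0: (5,1) @ cyc 9
hop 1: (4,1) @ cyc 11  [W]
hop 2: (3,1) @ cyc 13  [W]
hop 3: (2,1) @ cyc 15  [W]
hop 4: (1,1) @ cyc 17  [W]
hop 5: (1,0) @ cyc 19  [S]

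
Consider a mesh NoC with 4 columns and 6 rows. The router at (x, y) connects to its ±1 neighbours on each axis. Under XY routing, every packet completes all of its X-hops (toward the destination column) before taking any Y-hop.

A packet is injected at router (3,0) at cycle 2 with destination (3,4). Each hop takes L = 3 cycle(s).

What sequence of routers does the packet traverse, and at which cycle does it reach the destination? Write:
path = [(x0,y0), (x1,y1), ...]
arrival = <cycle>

path = [(3,0), (3,1), (3,2), (3,3), (3,4)]
arrival = 14

src (3,0)  cyc=2
N→(3,1)  cyc=5
N→(3,2)  cyc=8
N→(3,3)  cyc=11
N→(3,4)  cyc=14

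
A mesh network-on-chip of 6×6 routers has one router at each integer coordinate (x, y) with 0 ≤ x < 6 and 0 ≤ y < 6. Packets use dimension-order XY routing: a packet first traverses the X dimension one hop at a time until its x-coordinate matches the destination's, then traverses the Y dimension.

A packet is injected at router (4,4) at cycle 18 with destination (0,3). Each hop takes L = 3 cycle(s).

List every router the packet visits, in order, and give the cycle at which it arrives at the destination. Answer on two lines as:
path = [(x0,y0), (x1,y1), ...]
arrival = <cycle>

[0] x=4 y=4 t=18
[1] x=3 y=4 t=21 →W
[2] x=2 y=4 t=24 →W
[3] x=1 y=4 t=27 →W
[4] x=0 y=4 t=30 →W
[5] x=0 y=3 t=33 →S

path = [(4,4), (3,4), (2,4), (1,4), (0,4), (0,3)]
arrival = 33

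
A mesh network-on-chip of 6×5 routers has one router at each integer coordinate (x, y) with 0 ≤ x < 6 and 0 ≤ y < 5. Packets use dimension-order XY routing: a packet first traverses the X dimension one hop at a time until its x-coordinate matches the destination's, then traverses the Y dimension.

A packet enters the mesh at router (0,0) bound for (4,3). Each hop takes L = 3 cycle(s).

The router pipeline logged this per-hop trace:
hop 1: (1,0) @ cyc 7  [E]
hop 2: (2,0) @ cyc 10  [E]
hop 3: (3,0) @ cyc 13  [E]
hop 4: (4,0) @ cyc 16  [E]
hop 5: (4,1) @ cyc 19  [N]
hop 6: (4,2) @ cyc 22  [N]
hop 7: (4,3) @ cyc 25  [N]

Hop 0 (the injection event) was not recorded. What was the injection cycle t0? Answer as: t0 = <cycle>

cyc[1] = 7 and cyc[k] = t0 + k·L for every k.
t0 = cyc[1] − L = 7 − 3 = 4.

t0 = 4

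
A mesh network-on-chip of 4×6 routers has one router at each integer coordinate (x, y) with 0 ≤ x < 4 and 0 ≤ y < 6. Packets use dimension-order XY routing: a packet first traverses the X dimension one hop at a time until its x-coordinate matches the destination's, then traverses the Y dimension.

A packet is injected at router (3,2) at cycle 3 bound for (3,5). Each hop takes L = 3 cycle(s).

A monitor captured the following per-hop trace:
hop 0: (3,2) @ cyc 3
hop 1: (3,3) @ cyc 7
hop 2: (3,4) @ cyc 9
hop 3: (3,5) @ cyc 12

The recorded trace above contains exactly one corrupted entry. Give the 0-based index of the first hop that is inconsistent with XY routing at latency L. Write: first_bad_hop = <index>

first_bad_hop = 1

  1: Δx=+0 Δy=+1 Δt=4 [BAD: Δcyc=4≠L]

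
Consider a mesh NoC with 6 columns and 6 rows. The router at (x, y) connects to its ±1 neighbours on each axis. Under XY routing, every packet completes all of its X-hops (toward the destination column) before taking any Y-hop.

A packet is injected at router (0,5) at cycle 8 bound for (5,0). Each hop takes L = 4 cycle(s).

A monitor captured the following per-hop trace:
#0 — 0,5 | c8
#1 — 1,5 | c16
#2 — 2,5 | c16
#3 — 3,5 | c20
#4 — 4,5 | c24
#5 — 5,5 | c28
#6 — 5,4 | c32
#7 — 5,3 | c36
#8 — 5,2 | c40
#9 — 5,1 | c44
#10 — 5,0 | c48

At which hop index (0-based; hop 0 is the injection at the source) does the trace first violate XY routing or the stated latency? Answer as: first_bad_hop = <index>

check 1→ d=(1,0) cyc+8: BAD: Δcyc=8≠L

first_bad_hop = 1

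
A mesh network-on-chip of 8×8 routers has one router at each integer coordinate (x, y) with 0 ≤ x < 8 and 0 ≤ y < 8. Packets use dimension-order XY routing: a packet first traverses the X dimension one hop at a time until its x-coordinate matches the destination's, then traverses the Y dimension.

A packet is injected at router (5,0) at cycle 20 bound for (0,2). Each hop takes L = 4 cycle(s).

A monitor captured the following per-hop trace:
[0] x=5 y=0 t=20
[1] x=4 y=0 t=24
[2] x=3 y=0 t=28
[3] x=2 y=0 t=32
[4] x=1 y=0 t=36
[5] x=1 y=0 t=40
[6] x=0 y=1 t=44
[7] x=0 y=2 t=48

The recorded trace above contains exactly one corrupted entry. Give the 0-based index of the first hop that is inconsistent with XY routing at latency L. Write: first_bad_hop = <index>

hop 1: step (-1,+0), +4 cyc — ok
hop 2: step (-1,+0), +4 cyc — ok
hop 3: step (-1,+0), +4 cyc — ok
hop 4: step (-1,+0), +4 cyc — ok
hop 5: step (+0,+0), +4 cyc — BAD: non-unit step

first_bad_hop = 5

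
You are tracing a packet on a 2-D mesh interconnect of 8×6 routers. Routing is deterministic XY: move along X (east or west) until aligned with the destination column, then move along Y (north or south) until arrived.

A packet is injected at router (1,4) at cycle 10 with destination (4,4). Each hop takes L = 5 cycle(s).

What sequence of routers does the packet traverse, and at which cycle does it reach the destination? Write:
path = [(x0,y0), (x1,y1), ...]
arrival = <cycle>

path = [(1,4), (2,4), (3,4), (4,4)]
arrival = 25

[0] x=1 y=4 t=10
[1] x=2 y=4 t=15 →E
[2] x=3 y=4 t=20 →E
[3] x=4 y=4 t=25 →E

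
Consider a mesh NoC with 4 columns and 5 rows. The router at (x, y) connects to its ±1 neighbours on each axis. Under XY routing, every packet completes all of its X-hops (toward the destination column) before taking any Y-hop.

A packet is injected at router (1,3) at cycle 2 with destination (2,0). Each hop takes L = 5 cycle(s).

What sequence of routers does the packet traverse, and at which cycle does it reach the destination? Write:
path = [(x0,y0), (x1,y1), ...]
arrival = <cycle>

path = [(1,3), (2,3), (2,2), (2,1), (2,0)]
arrival = 22

hop 0: (1,3) @ cyc 2
hop 1: (2,3) @ cyc 7  [E]
hop 2: (2,2) @ cyc 12  [S]
hop 3: (2,1) @ cyc 17  [S]
hop 4: (2,0) @ cyc 22  [S]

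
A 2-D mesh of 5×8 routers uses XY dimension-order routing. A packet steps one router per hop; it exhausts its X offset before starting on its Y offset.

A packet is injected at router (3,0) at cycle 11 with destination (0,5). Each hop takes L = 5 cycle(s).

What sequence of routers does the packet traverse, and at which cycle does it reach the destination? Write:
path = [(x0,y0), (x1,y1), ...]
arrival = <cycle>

path = [(3,0), (2,0), (1,0), (0,0), (0,1), (0,2), (0,3), (0,4), (0,5)]
arrival = 51

[0] x=3 y=0 t=11
[1] x=2 y=0 t=16 →W
[2] x=1 y=0 t=21 →W
[3] x=0 y=0 t=26 →W
[4] x=0 y=1 t=31 →N
[5] x=0 y=2 t=36 →N
[6] x=0 y=3 t=41 →N
[7] x=0 y=4 t=46 →N
[8] x=0 y=5 t=51 →N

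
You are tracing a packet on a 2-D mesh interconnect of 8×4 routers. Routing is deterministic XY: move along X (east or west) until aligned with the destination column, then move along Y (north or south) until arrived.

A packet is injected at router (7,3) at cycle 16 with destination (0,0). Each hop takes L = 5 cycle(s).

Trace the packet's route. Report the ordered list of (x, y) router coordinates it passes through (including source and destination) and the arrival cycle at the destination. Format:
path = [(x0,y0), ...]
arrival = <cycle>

src (7,3)  cyc=16
W→(6,3)  cyc=21
W→(5,3)  cyc=26
W→(4,3)  cyc=31
W→(3,3)  cyc=36
W→(2,3)  cyc=41
W→(1,3)  cyc=46
W→(0,3)  cyc=51
S→(0,2)  cyc=56
S→(0,1)  cyc=61
S→(0,0)  cyc=66

path = [(7,3), (6,3), (5,3), (4,3), (3,3), (2,3), (1,3), (0,3), (0,2), (0,1), (0,0)]
arrival = 66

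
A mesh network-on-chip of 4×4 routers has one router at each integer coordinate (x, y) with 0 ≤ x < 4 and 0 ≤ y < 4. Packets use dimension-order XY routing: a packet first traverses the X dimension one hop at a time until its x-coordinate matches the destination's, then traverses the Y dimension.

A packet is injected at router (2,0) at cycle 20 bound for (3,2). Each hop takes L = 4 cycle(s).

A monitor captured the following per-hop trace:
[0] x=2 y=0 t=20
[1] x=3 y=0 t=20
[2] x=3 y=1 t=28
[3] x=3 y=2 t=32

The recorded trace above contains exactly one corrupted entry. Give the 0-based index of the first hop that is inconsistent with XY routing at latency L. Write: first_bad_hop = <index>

check 1→ d=(1,0) cyc+0: BAD: Δcyc=0≠L

first_bad_hop = 1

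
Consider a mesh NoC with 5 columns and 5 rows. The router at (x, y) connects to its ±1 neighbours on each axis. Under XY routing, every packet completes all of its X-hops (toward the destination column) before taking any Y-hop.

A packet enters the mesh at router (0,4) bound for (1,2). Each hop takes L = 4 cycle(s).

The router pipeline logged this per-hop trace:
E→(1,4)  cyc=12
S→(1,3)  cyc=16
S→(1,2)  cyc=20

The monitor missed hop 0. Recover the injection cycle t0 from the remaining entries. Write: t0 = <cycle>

t0 = 8

The first recorded entry is hop 1 at cycle 12.
Therefore t0 = 12 − L = 8.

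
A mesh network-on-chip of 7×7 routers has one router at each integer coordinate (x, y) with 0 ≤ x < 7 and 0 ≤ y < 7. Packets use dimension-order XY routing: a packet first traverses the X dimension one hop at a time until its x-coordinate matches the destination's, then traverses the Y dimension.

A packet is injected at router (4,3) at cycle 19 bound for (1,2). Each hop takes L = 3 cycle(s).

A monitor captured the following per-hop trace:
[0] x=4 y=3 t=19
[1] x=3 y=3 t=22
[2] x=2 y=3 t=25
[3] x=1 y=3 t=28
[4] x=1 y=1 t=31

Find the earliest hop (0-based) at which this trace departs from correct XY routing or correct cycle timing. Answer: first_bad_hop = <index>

hop 1: step (-1,+0), +3 cyc — ok
hop 2: step (-1,+0), +3 cyc — ok
hop 3: step (-1,+0), +3 cyc — ok
hop 4: step (+0,-2), +3 cyc — BAD: non-unit step

first_bad_hop = 4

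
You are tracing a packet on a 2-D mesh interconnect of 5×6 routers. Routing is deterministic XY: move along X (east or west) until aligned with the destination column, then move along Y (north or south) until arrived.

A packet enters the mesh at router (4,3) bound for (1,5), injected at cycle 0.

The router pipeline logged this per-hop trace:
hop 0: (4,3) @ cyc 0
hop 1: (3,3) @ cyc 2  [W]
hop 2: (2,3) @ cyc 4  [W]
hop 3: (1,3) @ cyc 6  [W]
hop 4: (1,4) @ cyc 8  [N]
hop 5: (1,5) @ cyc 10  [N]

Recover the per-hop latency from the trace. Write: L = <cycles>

Between hops 0 and 1 the cycle counter advances 2 − 0 = 2.
Per-hop latency L = Δcyc = 2.

L = 2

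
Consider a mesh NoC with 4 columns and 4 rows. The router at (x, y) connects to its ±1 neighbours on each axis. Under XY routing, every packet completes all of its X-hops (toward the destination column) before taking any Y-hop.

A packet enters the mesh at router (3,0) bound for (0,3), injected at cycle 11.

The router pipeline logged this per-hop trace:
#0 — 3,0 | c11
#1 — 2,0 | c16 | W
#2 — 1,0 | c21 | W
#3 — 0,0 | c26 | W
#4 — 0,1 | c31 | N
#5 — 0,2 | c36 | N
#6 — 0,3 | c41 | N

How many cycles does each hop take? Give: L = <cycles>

cyc[1] − cyc[0] = 16 − 11 = 5.
Per-hop latency L = Δcyc = 5.

L = 5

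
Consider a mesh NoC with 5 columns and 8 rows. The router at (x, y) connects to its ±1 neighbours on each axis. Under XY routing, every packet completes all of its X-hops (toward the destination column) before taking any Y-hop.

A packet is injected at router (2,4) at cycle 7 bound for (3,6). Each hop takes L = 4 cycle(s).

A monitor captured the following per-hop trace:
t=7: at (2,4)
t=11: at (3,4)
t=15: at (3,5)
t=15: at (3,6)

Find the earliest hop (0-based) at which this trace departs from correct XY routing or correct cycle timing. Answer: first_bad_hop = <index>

first_bad_hop = 3

  1: Δx=+1 Δy=+0 Δt=4 [ok]
  2: Δx=+0 Δy=+1 Δt=4 [ok]
  3: Δx=+0 Δy=+1 Δt=0 [BAD: Δcyc=0≠L]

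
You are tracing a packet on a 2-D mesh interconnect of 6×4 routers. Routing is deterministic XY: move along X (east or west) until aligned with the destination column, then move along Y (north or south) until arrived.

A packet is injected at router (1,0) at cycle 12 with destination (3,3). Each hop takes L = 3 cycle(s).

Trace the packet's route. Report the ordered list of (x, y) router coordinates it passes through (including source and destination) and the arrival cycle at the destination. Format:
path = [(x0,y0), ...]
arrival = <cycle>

path = [(1,0), (2,0), (3,0), (3,1), (3,2), (3,3)]
arrival = 27

#0 — 1,0 | c12
#1 — 2,0 | c15 | E
#2 — 3,0 | c18 | E
#3 — 3,1 | c21 | N
#4 — 3,2 | c24 | N
#5 — 3,3 | c27 | N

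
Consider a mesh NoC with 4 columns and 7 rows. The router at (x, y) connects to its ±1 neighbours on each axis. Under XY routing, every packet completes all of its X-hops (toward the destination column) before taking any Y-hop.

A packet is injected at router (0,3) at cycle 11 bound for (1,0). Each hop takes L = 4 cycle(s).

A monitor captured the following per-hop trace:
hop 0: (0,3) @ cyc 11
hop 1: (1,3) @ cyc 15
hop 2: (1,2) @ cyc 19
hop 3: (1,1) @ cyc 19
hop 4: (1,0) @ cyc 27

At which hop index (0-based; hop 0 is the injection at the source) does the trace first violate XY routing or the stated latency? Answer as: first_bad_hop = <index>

first_bad_hop = 3

hop 1: step (+1,+0), +4 cyc — ok
hop 2: step (+0,-1), +4 cyc — ok
hop 3: step (+0,-1), +0 cyc — BAD: Δcyc=0≠L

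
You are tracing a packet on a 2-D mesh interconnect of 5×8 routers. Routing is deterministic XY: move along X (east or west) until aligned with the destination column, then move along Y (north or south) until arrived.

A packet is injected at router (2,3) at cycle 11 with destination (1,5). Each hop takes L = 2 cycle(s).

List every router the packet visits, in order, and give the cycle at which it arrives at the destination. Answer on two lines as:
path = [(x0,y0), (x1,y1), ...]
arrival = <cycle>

path = [(2,3), (1,3), (1,4), (1,5)]
arrival = 17

hop 0: (2,3) @ cyc 11
hop 1: (1,3) @ cyc 13  [W]
hop 2: (1,4) @ cyc 15  [N]
hop 3: (1,5) @ cyc 17  [N]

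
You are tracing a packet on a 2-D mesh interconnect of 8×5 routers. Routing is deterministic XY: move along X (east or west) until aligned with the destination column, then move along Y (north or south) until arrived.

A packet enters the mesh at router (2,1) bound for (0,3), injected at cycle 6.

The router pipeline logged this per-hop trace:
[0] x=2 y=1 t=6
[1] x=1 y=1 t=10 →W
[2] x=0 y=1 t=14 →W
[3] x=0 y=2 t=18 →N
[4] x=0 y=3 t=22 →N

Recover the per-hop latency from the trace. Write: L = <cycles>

L = 4

cyc[1] − cyc[0] = 10 − 6 = 4.
Each hop adds L, hence L = 4.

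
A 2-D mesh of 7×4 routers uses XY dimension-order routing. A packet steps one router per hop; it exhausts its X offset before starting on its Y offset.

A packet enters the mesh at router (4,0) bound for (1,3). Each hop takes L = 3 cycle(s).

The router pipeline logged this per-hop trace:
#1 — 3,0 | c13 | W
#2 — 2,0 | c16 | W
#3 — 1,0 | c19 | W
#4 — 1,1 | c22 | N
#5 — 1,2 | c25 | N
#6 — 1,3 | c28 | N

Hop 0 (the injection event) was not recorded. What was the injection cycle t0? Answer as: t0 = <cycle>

At hop 1 the cycle is 13; in general cyc_k = t0 + kL.
Therefore t0 = 13 − L = 10.

t0 = 10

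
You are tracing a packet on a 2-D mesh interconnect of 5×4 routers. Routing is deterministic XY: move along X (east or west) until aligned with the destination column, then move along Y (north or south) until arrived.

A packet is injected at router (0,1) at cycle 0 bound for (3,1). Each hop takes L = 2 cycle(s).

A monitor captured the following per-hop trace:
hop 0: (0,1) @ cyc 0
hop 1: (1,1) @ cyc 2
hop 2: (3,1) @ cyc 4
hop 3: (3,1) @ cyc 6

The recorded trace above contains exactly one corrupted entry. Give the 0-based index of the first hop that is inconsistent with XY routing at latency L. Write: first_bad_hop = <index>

first_bad_hop = 2

hop 1: step (+1,+0), +2 cyc — ok
hop 2: step (+2,+0), +2 cyc — BAD: non-unit step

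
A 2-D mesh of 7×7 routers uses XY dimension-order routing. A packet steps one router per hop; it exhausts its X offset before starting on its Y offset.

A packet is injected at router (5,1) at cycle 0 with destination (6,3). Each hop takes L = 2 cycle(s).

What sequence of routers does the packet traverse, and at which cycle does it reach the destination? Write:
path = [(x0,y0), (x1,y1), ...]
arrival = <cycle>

path = [(5,1), (6,1), (6,2), (6,3)]
arrival = 6

[0] x=5 y=1 t=0
[1] x=6 y=1 t=2 →E
[2] x=6 y=2 t=4 →N
[3] x=6 y=3 t=6 →N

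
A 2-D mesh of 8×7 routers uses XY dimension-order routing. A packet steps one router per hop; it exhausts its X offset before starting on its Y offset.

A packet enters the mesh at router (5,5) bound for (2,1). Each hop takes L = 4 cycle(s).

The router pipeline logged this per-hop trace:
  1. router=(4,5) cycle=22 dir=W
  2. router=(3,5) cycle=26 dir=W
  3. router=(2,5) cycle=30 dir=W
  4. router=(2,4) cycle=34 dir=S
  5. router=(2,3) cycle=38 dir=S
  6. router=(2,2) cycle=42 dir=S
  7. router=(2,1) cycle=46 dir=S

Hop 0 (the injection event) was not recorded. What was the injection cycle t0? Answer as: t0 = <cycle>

t0 = 18

The first recorded entry is hop 1 at cycle 22.
Therefore t0 = 22 − L = 18.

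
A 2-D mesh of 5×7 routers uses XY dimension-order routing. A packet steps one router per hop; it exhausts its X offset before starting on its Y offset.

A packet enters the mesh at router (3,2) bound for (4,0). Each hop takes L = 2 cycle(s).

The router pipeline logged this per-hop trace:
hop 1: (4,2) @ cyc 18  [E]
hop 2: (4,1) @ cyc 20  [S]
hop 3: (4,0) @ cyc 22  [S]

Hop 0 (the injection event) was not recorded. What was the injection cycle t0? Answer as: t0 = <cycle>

t0 = 16

The first recorded entry is hop 1 at cycle 18.
Therefore t0 = 18 − L = 16.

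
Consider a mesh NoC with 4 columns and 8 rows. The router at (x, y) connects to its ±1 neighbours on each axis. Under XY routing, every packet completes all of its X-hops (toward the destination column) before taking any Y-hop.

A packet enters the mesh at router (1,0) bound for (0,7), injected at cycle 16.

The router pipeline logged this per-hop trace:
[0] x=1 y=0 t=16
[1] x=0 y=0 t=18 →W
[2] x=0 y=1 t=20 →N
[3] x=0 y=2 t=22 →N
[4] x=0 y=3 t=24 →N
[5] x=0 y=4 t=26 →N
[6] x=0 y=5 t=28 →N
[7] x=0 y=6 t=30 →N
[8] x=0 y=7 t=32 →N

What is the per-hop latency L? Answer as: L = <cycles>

cyc[1] − cyc[0] = 18 − 16 = 2.
One hop costs L cycles, so L = 2.

L = 2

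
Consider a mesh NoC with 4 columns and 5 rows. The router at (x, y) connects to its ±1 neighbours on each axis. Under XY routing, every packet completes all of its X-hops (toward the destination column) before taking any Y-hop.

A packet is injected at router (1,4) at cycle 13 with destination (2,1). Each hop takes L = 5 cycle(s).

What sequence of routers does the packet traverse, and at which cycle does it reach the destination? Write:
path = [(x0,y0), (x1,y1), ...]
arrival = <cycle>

path = [(1,4), (2,4), (2,3), (2,2), (2,1)]
arrival = 33

hop 0: (1,4) @ cyc 13
hop 1: (2,4) @ cyc 18  [E]
hop 2: (2,3) @ cyc 23  [S]
hop 3: (2,2) @ cyc 28  [S]
hop 4: (2,1) @ cyc 33  [S]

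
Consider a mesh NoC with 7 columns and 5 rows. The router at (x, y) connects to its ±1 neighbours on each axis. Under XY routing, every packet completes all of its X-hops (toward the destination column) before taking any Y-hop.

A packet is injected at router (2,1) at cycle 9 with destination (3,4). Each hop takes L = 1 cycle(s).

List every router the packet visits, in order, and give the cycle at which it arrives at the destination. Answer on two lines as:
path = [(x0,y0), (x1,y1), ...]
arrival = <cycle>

path = [(2,1), (3,1), (3,2), (3,3), (3,4)]
arrival = 13

src (2,1)  cyc=9
E→(3,1)  cyc=10
N→(3,2)  cyc=11
N→(3,3)  cyc=12
N→(3,4)  cyc=13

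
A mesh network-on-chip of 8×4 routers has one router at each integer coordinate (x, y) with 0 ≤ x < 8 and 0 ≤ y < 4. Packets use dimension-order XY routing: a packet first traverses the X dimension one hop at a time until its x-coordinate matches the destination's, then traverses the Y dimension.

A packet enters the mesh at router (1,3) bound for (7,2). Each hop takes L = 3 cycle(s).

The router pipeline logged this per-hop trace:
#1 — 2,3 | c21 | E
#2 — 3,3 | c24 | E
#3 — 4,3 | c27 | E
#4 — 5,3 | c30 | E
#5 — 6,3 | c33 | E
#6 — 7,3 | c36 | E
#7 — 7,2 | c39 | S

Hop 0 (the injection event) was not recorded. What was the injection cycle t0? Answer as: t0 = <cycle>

t0 = 18

Hop 1 reached at cycle 21; hop k is at t0 + k·L.
So t0 = 21 − 1·3 = 18.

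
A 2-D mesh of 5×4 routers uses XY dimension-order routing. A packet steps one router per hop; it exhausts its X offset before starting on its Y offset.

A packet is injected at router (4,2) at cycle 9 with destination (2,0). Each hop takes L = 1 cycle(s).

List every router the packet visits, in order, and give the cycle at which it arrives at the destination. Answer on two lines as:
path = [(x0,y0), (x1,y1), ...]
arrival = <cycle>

src (4,2)  cyc=9
W→(3,2)  cyc=10
W→(2,2)  cyc=11
S→(2,1)  cyc=12
S→(2,0)  cyc=13

path = [(4,2), (3,2), (2,2), (2,1), (2,0)]
arrival = 13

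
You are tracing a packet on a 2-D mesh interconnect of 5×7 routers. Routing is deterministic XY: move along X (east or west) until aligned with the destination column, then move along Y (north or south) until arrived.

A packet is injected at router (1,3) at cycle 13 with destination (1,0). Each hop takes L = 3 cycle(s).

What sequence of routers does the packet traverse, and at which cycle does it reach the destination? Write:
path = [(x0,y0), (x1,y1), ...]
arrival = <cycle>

path = [(1,3), (1,2), (1,1), (1,0)]
arrival = 22

#0 — 1,3 | c13
#1 — 1,2 | c16 | S
#2 — 1,1 | c19 | S
#3 — 1,0 | c22 | S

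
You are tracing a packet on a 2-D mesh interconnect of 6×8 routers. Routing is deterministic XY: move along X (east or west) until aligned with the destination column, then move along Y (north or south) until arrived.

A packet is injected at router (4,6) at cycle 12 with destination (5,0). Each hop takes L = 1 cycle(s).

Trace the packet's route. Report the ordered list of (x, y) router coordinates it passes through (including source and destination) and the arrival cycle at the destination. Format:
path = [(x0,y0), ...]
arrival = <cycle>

src (4,6)  cyc=12
E→(5,6)  cyc=13
S→(5,5)  cyc=14
S→(5,4)  cyc=15
S→(5,3)  cyc=16
S→(5,2)  cyc=17
S→(5,1)  cyc=18
S→(5,0)  cyc=19

path = [(4,6), (5,6), (5,5), (5,4), (5,3), (5,2), (5,1), (5,0)]
arrival = 19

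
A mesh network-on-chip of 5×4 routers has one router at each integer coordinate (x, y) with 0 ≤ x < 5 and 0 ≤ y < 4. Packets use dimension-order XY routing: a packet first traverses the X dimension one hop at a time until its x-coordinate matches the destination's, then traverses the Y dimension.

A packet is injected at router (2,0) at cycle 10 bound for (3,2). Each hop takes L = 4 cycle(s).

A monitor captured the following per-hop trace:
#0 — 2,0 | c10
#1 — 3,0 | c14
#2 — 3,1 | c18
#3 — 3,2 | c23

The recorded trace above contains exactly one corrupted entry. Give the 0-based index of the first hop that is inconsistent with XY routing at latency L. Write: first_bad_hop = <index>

hop 1: step (+1,+0), +4 cyc — ok
hop 2: step (+0,+1), +4 cyc — ok
hop 3: step (+0,+1), +5 cyc — BAD: Δcyc=5≠L

first_bad_hop = 3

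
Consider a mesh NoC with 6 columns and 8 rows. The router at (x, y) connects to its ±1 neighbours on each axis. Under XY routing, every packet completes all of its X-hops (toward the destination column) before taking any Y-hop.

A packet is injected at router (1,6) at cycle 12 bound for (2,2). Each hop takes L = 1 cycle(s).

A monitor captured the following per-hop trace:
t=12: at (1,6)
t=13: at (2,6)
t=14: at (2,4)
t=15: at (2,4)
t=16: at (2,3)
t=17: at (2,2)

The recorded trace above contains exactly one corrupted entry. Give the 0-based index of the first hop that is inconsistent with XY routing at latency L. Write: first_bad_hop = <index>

first_bad_hop = 2

check 1→ d=(1,0) cyc+1: ok
check 2→ d=(0,-2) cyc+1: BAD: non-unit step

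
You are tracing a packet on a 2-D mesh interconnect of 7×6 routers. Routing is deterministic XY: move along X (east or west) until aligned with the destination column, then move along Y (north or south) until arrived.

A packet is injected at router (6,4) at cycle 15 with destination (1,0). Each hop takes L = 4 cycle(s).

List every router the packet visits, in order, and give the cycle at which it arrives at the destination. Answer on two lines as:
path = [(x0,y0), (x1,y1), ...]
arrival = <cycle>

[0] x=6 y=4 t=15
[1] x=5 y=4 t=19 →W
[2] x=4 y=4 t=23 →W
[3] x=3 y=4 t=27 →W
[4] x=2 y=4 t=31 →W
[5] x=1 y=4 t=35 →W
[6] x=1 y=3 t=39 →S
[7] x=1 y=2 t=43 →S
[8] x=1 y=1 t=47 →S
[9] x=1 y=0 t=51 →S

path = [(6,4), (5,4), (4,4), (3,4), (2,4), (1,4), (1,3), (1,2), (1,1), (1,0)]
arrival = 51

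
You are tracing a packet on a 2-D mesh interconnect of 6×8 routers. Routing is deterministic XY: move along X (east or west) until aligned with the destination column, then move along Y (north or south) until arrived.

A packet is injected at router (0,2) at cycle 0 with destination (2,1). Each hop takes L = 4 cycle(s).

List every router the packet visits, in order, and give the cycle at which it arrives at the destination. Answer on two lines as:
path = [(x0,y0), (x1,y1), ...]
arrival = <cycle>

#0 — 0,2 | c0
#1 — 1,2 | c4 | E
#2 — 2,2 | c8 | E
#3 — 2,1 | c12 | S

path = [(0,2), (1,2), (2,2), (2,1)]
arrival = 12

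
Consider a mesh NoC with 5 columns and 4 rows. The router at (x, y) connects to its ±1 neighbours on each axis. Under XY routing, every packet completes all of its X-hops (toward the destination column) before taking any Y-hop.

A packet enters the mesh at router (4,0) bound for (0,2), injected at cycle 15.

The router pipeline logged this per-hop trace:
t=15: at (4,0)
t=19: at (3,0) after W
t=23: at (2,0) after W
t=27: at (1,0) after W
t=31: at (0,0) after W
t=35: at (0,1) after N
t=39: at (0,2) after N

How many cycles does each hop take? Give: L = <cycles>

L = 4

Between hops 0 and 1 the cycle counter advances 19 − 15 = 4.
Per-hop latency L = Δcyc = 4.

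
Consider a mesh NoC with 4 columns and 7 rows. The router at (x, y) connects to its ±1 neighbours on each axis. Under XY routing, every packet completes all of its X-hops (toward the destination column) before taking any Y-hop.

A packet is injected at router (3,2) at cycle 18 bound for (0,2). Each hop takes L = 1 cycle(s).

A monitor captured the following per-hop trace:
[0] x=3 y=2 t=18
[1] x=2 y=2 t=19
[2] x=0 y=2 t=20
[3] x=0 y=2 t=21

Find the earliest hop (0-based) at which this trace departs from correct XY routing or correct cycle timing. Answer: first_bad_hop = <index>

  1: Δx=-1 Δy=+0 Δt=1 [ok]
  2: Δx=-2 Δy=+0 Δt=1 [BAD: non-unit step]

first_bad_hop = 2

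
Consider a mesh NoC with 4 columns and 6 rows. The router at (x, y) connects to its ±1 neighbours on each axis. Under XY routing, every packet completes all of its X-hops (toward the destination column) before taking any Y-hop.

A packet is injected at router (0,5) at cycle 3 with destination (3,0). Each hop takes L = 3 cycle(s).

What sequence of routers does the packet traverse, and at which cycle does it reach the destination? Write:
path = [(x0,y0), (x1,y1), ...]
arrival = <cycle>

path = [(0,5), (1,5), (2,5), (3,5), (3,4), (3,3), (3,2), (3,1), (3,0)]
arrival = 27

t=3: at (0,5)
t=6: at (1,5) after E
t=9: at (2,5) after E
t=12: at (3,5) after E
t=15: at (3,4) after S
t=18: at (3,3) after S
t=21: at (3,2) after S
t=24: at (3,1) after S
t=27: at (3,0) after S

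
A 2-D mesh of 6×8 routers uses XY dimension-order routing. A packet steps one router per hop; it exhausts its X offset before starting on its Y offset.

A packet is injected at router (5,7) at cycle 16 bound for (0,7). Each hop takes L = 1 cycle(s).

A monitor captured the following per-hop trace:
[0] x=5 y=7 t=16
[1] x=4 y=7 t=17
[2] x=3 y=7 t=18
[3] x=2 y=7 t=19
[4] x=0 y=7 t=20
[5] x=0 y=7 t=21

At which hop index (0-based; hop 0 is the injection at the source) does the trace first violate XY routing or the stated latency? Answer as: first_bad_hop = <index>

  1: Δx=-1 Δy=+0 Δt=1 [ok]
  2: Δx=-1 Δy=+0 Δt=1 [ok]
  3: Δx=-1 Δy=+0 Δt=1 [ok]
  4: Δx=-2 Δy=+0 Δt=1 [BAD: non-unit step]

first_bad_hop = 4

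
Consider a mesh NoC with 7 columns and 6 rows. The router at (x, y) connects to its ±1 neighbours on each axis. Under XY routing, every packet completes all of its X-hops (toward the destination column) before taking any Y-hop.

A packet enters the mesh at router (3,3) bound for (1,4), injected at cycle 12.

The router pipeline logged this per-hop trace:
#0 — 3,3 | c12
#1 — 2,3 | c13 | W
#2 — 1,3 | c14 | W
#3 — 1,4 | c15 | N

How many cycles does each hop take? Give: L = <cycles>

Between hops 0 and 1 the cycle counter advances 13 − 12 = 1.
One hop costs L cycles, so L = 1.

L = 1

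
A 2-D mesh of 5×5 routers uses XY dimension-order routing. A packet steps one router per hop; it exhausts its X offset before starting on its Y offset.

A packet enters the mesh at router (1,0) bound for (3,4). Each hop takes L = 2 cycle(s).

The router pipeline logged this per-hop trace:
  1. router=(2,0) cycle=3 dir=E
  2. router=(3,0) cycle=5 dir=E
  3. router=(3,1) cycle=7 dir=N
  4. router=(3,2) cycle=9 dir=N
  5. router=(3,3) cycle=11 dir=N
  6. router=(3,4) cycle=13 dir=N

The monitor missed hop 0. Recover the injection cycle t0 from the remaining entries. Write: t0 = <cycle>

cyc[1] = 3 and cyc[k] = t0 + k·L for every k.
Therefore t0 = 3 − L = 1.

t0 = 1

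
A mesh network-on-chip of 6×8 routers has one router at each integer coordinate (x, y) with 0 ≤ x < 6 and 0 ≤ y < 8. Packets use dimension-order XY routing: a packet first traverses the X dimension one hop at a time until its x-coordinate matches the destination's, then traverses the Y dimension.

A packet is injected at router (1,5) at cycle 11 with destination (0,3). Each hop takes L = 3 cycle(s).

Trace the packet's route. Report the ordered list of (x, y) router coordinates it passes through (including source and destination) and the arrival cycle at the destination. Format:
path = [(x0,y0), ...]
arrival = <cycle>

path = [(1,5), (0,5), (0,4), (0,3)]
arrival = 20

t=11: at (1,5)
t=14: at (0,5) after W
t=17: at (0,4) after S
t=20: at (0,3) after S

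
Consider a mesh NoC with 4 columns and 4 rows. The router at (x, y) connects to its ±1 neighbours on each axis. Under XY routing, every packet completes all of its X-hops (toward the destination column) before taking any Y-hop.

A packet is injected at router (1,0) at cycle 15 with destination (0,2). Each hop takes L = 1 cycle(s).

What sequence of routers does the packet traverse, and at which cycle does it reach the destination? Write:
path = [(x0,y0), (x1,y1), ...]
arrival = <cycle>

[0] x=1 y=0 t=15
[1] x=0 y=0 t=16 →W
[2] x=0 y=1 t=17 →N
[3] x=0 y=2 t=18 →N

path = [(1,0), (0,0), (0,1), (0,2)]
arrival = 18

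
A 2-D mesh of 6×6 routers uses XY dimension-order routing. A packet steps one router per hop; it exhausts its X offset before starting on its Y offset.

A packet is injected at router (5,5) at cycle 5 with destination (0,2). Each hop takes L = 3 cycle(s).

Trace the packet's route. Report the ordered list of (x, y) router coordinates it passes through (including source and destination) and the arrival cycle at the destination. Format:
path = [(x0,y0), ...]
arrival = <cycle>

t=5: at (5,5)
t=8: at (4,5) after W
t=11: at (3,5) after W
t=14: at (2,5) after W
t=17: at (1,5) after W
t=20: at (0,5) after W
t=23: at (0,4) after S
t=26: at (0,3) after S
t=29: at (0,2) after S

path = [(5,5), (4,5), (3,5), (2,5), (1,5), (0,5), (0,4), (0,3), (0,2)]
arrival = 29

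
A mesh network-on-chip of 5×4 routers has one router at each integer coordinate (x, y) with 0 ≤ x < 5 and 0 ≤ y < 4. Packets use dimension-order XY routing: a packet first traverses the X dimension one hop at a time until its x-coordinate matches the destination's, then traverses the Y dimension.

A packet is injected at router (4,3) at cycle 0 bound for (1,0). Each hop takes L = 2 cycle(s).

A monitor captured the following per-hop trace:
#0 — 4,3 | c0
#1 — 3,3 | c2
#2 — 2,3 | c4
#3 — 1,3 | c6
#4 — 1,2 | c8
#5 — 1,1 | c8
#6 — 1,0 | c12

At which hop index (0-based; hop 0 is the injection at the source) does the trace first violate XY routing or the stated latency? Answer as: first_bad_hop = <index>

first_bad_hop = 5

check 1→ d=(-1,0) cyc+2: ok
check 2→ d=(-1,0) cyc+2: ok
check 3→ d=(-1,0) cyc+2: ok
check 4→ d=(0,-1) cyc+2: ok
check 5→ d=(0,-1) cyc+0: BAD: Δcyc=0≠L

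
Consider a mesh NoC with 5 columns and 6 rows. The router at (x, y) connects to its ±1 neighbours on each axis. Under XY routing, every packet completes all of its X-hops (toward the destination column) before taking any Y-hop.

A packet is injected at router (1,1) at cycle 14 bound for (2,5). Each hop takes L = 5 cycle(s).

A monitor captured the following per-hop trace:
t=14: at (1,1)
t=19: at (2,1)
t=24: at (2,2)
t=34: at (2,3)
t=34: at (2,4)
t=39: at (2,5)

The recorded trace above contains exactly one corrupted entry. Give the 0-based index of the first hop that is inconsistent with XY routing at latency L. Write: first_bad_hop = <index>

  1: Δx=+1 Δy=+0 Δt=5 [ok]
  2: Δx=+0 Δy=+1 Δt=5 [ok]
  3: Δx=+0 Δy=+1 Δt=10 [BAD: Δcyc=10≠L]

first_bad_hop = 3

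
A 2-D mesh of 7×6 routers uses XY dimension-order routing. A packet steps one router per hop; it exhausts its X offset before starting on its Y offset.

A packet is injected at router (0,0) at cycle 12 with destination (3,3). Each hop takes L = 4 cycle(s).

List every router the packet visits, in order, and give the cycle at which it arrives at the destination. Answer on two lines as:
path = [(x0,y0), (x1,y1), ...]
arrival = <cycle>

path = [(0,0), (1,0), (2,0), (3,0), (3,1), (3,2), (3,3)]
arrival = 36

hop 0: (0,0) @ cyc 12
hop 1: (1,0) @ cyc 16  [E]
hop 2: (2,0) @ cyc 20  [E]
hop 3: (3,0) @ cyc 24  [E]
hop 4: (3,1) @ cyc 28  [N]
hop 5: (3,2) @ cyc 32  [N]
hop 6: (3,3) @ cyc 36  [N]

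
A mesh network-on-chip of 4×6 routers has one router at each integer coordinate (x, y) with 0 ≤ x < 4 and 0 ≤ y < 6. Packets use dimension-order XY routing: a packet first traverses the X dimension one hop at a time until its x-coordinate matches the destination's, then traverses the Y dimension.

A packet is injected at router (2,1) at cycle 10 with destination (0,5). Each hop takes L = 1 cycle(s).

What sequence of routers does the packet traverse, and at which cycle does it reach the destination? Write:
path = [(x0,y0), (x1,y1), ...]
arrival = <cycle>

src (2,1)  cyc=10
W→(1,1)  cyc=11
W→(0,1)  cyc=12
N→(0,2)  cyc=13
N→(0,3)  cyc=14
N→(0,4)  cyc=15
N→(0,5)  cyc=16

path = [(2,1), (1,1), (0,1), (0,2), (0,3), (0,4), (0,5)]
arrival = 16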